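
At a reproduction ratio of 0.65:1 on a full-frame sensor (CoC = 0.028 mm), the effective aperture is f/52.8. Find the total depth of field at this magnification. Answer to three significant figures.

At magnification m, DoF ≈ 2·N_eff·c/m² = 2 × 52.8 × 0.028 / 0.65² = 2.957 / 0.4225 ≈ 7 mm.

7.00 mm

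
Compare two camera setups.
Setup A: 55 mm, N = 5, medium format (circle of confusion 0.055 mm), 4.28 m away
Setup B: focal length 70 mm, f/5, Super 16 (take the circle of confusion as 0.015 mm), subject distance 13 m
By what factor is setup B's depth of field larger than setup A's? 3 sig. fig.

Setup A: H = 55²/(5×0.055) + 55 ≈ 11055.0 mm; DoF = Df − Dn = 6949.1 − 3092.3 ≈ 3856.8 mm.
Setup B: H = 70²/(5×0.015) + 70 ≈ 65403.3 mm; DoF = Df − Dn = 16207.6 − 10852.3 ≈ 5355.3 mm.
Ratio = 5355.3 / 3856.8 ≈ 1.39.

1.39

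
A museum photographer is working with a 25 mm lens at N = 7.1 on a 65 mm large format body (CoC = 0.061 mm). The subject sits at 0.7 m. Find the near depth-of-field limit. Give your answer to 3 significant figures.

Hyperfocal distance H = f²/(N·c) + f = 25²/(7.1 × 0.061) + 25 = 625/0.4331 + 25 ≈ 1468.1 mm ≈ 1.468 m.
Near limit Dn = s·(H − f)/(H + s − 2f) = 700 × (1468.1 − 25) / (1468.1 + 700 − 2 × 25) = 700 × 1443.1 / 2118.1 ≈ 476.92 mm.

477 mm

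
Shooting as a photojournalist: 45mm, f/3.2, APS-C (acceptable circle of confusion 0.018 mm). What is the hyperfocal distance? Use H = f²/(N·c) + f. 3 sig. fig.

Hyperfocal distance H = f²/(N·c) + f = 45²/(3.2 × 0.018) + 45 = 2025/0.0576 + 45 ≈ 35201.2 mm ≈ 35.2 m.

35.2 m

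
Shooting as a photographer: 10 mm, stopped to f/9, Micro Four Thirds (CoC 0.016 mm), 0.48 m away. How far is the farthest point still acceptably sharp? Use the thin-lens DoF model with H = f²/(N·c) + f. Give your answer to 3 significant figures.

Hyperfocal distance H = f²/(N·c) + f = 10²/(9 × 0.016) + 10 = 100/0.144 + 10 ≈ 704.4 mm ≈ 0.704 m.
Far limit Df = s·(H − f)/(H − s) = 480 × (704.4 − 10) / (704.4 − 480) = 480 × 694.4 / 224.4 ≈ 1485.1 mm ≈ 1.49 m.

1.49 m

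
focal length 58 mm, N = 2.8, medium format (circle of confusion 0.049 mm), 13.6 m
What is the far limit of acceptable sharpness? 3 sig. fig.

30.4 m

Hyperfocal distance H = f²/(N·c) + f = 58²/(2.8 × 0.049) + 58 = 3364/0.1372 + 58 ≈ 24577.0 mm ≈ 24.58 m.
Far limit Df = s·(H − f)/(H − s) = 13600 × (24577.0 − 58) / (24577.0 − 13600) = 13600 × 24519.0 / 10977.0 ≈ 30378 mm ≈ 30.4 m.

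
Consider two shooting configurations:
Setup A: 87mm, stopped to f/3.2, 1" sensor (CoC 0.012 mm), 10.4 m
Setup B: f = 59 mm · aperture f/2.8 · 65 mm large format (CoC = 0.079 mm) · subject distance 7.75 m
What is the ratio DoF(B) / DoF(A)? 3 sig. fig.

9.12

Setup A: H = 87²/(3.2×0.012) + 87 ≈ 197196.4 mm; DoF = Df − Dn = 10974.2 − 9882.9 ≈ 1091.3 mm.
Setup B: H = 59²/(2.8×0.079) + 59 ≈ 15795.9 mm; DoF = Df − Dn = 15158.2 − 5205.8 ≈ 9952.4 mm.
Ratio = 9952.4 / 1091.3 ≈ 9.12.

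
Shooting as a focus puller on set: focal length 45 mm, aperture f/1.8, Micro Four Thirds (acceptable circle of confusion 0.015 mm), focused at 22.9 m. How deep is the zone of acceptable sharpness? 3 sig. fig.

Hyperfocal distance H = f²/(N·c) + f = 45²/(1.8 × 0.015) + 45 = 2025/0.027 + 45 ≈ 75045.0 mm ≈ 75.05 m.
Near limit Dn = s·(H − f)/(H + s − 2f) = 22900 × (75045.0 − 45) / (75045.0 + 22900 − 2 × 45) = 22900 × 75000.0 / 97855.0 ≈ 17551 mm.
Far limit Df = s·(H − f)/(H − s) = 22900 × (75045.0 − 45) / (75045.0 − 22900) = 22900 × 75000.0 / 52145.0 ≈ 32937 mm.
Depth of field = Df − Dn = 32937 − 17551 ≈ 15386 mm ≈ 15.4 m.

15.4 m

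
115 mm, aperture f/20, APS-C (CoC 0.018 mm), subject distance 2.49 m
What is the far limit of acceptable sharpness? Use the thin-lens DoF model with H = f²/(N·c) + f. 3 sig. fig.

Hyperfocal distance H = f²/(N·c) + f = 115²/(20 × 0.018) + 115 = 13225/0.36 + 115 ≈ 36851.1 mm ≈ 36.85 m.
Far limit Df = s·(H − f)/(H − s) = 2490 × (36851.1 − 115) / (36851.1 − 2490) = 2490 × 36736.1 / 34361.1 ≈ 2662.1 mm ≈ 2.66 m.

2.66 m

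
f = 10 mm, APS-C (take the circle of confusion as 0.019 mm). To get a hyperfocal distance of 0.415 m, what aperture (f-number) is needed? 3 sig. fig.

f/13

Rearrange H = f²/(N·c) + f for N: N = f² / ((H − f)·c).
N = 10² / ((415 − 10) × 0.019) = 100 / 7.695 ≈ 13.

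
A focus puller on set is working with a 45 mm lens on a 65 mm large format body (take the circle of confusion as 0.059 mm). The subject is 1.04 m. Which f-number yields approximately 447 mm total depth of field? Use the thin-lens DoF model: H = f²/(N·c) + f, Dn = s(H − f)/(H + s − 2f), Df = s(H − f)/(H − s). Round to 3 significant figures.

Write h = H − f = f²/(N·c). The thin-lens limits are Dn = s·h/(h + (s−f)) and Df = s·h/(h − (s−f)), so DoF = Df − Dn = 2·s·(s−f)·h / (h² − (s−f)²).
That is a quadratic in h: DoF·h² − 2·s·(s−f)·h − DoF·(s−f)² = 0 ⇒ h = (s−f)·(s + √(s² + DoF²)) / DoF = 995 × (1040 + √(1040² + 447²)) / 447 = 995 × (1040 + 1131.99) / 447 ≈ 4834.8 mm.
Then N = f²/(c·h) = 45² / (0.059 × 4834.8) = 2025 / 285.25 ≈ 7.10.

f/7.10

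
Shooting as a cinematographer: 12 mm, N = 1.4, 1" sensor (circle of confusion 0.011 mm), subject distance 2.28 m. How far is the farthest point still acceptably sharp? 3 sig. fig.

3.01 m

Hyperfocal distance H = f²/(N·c) + f = 12²/(1.4 × 0.011) + 12 = 144/0.0154 + 12 ≈ 9362.6 mm ≈ 9.363 m.
Far limit Df = s·(H − f)/(H − s) = 2280 × (9362.6 − 12) / (9362.6 − 2280) = 2280 × 9350.6 / 7082.6 ≈ 3010.1 mm ≈ 3.01 m.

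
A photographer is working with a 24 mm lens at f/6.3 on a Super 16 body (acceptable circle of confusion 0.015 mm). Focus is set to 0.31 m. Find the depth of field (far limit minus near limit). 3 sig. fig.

29.2 mm

Hyperfocal distance H = f²/(N·c) + f = 24²/(6.3 × 0.015) + 24 = 576/0.0945 + 24 ≈ 6119.2 mm ≈ 6.119 m.
Near limit Dn = s·(H − f)/(H + s − 2f) = 310 × (6119.2 − 24) / (6119.2 + 310 − 2 × 24) = 310 × 6095.2 / 6381.2 ≈ 296.106 mm.
Far limit Df = s·(H − f)/(H − s) = 310 × (6119.2 − 24) / (6119.2 − 310) = 310 × 6095.2 / 5809.2 ≈ 325.262 mm.
Depth of field = Df − Dn = 325.262 − 296.106 ≈ 29.156 mm.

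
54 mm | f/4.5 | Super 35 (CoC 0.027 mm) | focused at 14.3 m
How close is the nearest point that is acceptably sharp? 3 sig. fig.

Hyperfocal distance H = f²/(N·c) + f = 54²/(4.5 × 0.027) + 54 = 2916/0.1215 + 54 ≈ 24054.0 mm ≈ 24.05 m.
Near limit Dn = s·(H − f)/(H + s − 2f) = 14300 × (24054.0 − 54) / (24054.0 + 14300 − 2 × 54) = 14300 × 24000.0 / 38246.0 ≈ 8973.5 mm ≈ 8.97 m.

8.97 m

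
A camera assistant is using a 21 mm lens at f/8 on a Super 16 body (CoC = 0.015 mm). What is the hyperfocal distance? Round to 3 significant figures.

Hyperfocal distance H = f²/(N·c) + f = 21²/(8 × 0.015) + 21 = 441/0.12 + 21 ≈ 3696.0 mm ≈ 3.70 m.

3.70 m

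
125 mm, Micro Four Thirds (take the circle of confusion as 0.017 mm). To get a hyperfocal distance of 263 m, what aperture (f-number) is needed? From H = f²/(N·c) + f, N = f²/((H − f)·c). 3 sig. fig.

Rearrange H = f²/(N·c) + f for N: N = f² / ((H − f)·c).
N = 125² / ((263000 − 125) × 0.017) = 15625 / 4469 ≈ 3.50.

f/3.50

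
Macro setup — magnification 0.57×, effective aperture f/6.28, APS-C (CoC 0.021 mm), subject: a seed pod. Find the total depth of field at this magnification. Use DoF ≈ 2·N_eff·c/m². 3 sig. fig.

At magnification m, DoF ≈ 2·N_eff·c/m² = 2 × 6.28 × 0.021 / 0.57² = 0.2638 / 0.3249 ≈ 0.812 mm.

0.812 mm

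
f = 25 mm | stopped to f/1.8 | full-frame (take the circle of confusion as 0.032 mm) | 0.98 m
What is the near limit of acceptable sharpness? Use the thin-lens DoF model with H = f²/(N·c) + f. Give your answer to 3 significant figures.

0.901 m

Hyperfocal distance H = f²/(N·c) + f = 25²/(1.8 × 0.032) + 25 = 625/0.0576 + 25 ≈ 10875.7 mm ≈ 10.88 m.
Near limit Dn = s·(H − f)/(H + s − 2f) = 980 × (10875.7 − 25) / (10875.7 + 980 − 2 × 25) = 980 × 10850.7 / 11805.7 ≈ 900.72 mm ≈ 0.901 m.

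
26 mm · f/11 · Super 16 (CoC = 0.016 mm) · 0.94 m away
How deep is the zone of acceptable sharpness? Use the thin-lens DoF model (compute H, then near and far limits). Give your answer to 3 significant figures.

Hyperfocal distance H = f²/(N·c) + f = 26²/(11 × 0.016) + 26 = 676/0.176 + 26 ≈ 3866.9 mm ≈ 3.867 m.
Near limit Dn = s·(H − f)/(H + s − 2f) = 940 × (3866.9 − 26) / (3866.9 + 940 − 2 × 26) = 940 × 3840.9 / 4754.9 ≈ 759.31 mm.
Far limit Df = s·(H − f)/(H − s) = 940 × (3866.9 − 26) / (3866.9 − 940) = 940 × 3840.9 / 2926.9 ≈ 1233.54 mm.
Depth of field = Df − Dn = 1233.54 − 759.31 ≈ 474.23 mm.

474 mm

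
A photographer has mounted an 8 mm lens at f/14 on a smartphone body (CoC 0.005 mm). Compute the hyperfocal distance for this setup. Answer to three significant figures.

0.922 m

Hyperfocal distance H = f²/(N·c) + f = 8²/(14 × 0.005) + 8 = 64/0.07 + 8 ≈ 922.3 mm ≈ 0.922 m.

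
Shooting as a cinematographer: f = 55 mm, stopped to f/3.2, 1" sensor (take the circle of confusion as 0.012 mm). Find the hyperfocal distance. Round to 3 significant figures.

Hyperfocal distance H = f²/(N·c) + f = 55²/(3.2 × 0.012) + 55 = 3025/0.0384 + 55 ≈ 78831.0 mm ≈ 78.8 m.

78.8 m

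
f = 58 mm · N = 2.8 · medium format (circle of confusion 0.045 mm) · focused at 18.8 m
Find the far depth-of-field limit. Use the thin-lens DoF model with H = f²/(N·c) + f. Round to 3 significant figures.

63.1 m

Hyperfocal distance H = f²/(N·c) + f = 58²/(2.8 × 0.045) + 58 = 3364/0.126 + 58 ≈ 26756.4 mm ≈ 26.76 m.
Far limit Df = s·(H − f)/(H − s) = 18800 × (26756.4 − 58) / (26756.4 − 18800) = 18800 × 26698.4 / 7956.4 ≈ 63085 mm ≈ 63.1 m.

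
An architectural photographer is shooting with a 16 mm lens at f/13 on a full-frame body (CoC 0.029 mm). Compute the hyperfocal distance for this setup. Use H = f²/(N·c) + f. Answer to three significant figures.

0.695 m

Hyperfocal distance H = f²/(N·c) + f = 16²/(13 × 0.029) + 16 = 256/0.377 + 16 ≈ 695.0 mm ≈ 0.695 m.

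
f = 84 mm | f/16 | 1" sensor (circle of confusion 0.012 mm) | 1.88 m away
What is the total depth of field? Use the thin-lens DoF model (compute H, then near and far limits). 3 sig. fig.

Hyperfocal distance H = f²/(N·c) + f = 84²/(16 × 0.012) + 84 = 7056/0.192 + 84 ≈ 36834.0 mm ≈ 36.83 m.
Near limit Dn = s·(H − f)/(H + s − 2f) = 1880 × (36834.0 − 84) / (36834.0 + 1880 − 2 × 84) = 1880 × 36750.0 / 38546.0 ≈ 1792.40 mm.
Far limit Df = s·(H − f)/(H − s) = 1880 × (36834.0 − 84) / (36834.0 − 1880) = 1880 × 36750.0 / 34954.0 ≈ 1976.60 mm.
Depth of field = Df − Dn = 1976.60 − 1792.40 ≈ 184.20 mm.

184 mm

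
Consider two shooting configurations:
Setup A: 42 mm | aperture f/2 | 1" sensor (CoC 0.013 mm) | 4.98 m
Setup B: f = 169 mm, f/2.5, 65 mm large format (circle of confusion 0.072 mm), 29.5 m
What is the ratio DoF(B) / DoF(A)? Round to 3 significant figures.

15.5

Setup A: H = 42²/(2×0.013) + 42 ≈ 67888.2 mm; DoF = Df − Dn = 5370.91 − 4642.13 ≈ 728.78 mm.
Setup B: H = 169²/(2.5×0.072) + 169 ≈ 158841.2 mm; DoF = Df − Dn = 36190 − 24898 ≈ 11292 mm.
Ratio = 11292 / 728.78 ≈ 15.5.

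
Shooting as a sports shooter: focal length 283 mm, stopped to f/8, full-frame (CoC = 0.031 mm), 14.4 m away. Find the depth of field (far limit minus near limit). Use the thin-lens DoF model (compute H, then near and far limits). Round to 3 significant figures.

1.26 m

Hyperfocal distance H = f²/(N·c) + f = 283²/(8 × 0.031) + 283 = 80089/0.248 + 283 ≈ 323222.5 mm ≈ 323.2 m.
Near limit Dn = s·(H − f)/(H + s − 2f) = 14400 × (323222.5 − 283) / (323222.5 + 14400 − 2 × 283) = 14400 × 322939.5 / 337056.5 ≈ 13796.9 mm.
Far limit Df = s·(H − f)/(H − s) = 14400 × (323222.5 − 283) / (323222.5 − 14400) = 14400 × 322939.5 / 308822.5 ≈ 15058.3 mm.
Depth of field = Df − Dn = 15058.3 − 13796.9 ≈ 1261.4 mm ≈ 1.26 m.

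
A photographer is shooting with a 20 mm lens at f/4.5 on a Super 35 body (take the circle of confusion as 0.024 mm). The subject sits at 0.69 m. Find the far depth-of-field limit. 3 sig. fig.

Hyperfocal distance H = f²/(N·c) + f = 20²/(4.5 × 0.024) + 20 = 400/0.108 + 20 ≈ 3723.7 mm ≈ 3.724 m.
Far limit Df = s·(H − f)/(H − s) = 690 × (3723.7 − 20) / (3723.7 − 690) = 690 × 3703.7 / 3033.7 ≈ 842.39 mm ≈ 0.842 m.

0.842 m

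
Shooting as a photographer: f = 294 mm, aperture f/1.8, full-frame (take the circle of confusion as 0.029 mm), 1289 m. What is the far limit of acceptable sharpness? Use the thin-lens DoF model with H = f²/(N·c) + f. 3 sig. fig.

Hyperfocal distance H = f²/(N·c) + f = 294²/(1.8 × 0.029) + 294 = 86436/0.0522 + 294 ≈ 1656156.1 mm ≈ 1656 m.
Far limit Df = s·(H − f)/(H − s) = 1289000 × (1656156.1 − 294) / (1656156.1 − 1289000) = 1289000 × 1655862.1 / 367156.1 ≈ 5813349 mm ≈ 5810 m.

5810 m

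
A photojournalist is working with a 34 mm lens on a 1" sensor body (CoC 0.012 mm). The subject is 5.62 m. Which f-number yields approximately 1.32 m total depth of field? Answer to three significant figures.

Write h = H − f = f²/(N·c). The thin-lens limits are Dn = s·h/(h + (s−f)) and Df = s·h/(h − (s−f)), so DoF = Df − Dn = 2·s·(s−f)·h / (h² − (s−f)²).
That is a quadratic in h: DoF·h² − 2·s·(s−f)·h − DoF·(s−f)² = 0 ⇒ h = (s−f)·(s + √(s² + DoF²)) / DoF = 5586 × (5620 + √(5620² + 1320²)) / 1320 = 5586 × (5620 + 5772.94) / 1320 ≈ 48213 mm.
Then N = f²/(c·h) = 34² / (0.012 × 48213) = 1156 / 578.55 ≈ 2.00.

f/2.00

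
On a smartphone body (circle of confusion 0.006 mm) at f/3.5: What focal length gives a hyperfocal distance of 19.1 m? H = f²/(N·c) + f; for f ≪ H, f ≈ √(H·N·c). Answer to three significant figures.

20.0 mm

From H = f²/(N·c) + f, with f ≪ H: f ≈ √(H·N·c) = √(19100 × 3.5 × 0.006) = √401.10 ≈ 20.03 mm.
The +f correction barely moves this — solving exactly, f² + N·c·f − N·c·H = 0 ⇒ f = (−N·c + √((N·c)² + 4·N·c·H))/2 = (−0.021 + √1604.4)/2 ≈ 20.017 mm, so f ≈ 20.0 mm.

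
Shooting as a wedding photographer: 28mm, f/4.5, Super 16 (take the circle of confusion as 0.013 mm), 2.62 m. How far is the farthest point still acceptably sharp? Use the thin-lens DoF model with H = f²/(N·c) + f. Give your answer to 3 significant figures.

Hyperfocal distance H = f²/(N·c) + f = 28²/(4.5 × 0.013) + 28 = 784/0.0585 + 28 ≈ 13429.7 mm ≈ 13.43 m.
Far limit Df = s·(H − f)/(H − s) = 2620 × (13429.7 − 28) / (13429.7 − 2620) = 2620 × 13401.7 / 10809.7 ≈ 3248.2 mm ≈ 3.25 m.

3.25 m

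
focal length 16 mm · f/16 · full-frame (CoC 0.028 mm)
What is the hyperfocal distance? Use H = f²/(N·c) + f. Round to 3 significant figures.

0.587 m

Hyperfocal distance H = f²/(N·c) + f = 16²/(16 × 0.028) + 16 = 256/0.448 + 16 ≈ 587.4 mm ≈ 0.587 m.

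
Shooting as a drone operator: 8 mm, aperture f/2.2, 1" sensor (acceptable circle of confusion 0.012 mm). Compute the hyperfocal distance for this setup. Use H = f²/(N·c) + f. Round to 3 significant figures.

Hyperfocal distance H = f²/(N·c) + f = 8²/(2.2 × 0.012) + 8 = 64/0.0264 + 8 ≈ 2432.2 mm ≈ 2.43 m.

2.43 m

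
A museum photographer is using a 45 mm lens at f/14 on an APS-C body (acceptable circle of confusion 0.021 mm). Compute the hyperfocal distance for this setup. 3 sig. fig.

6.93 m

Hyperfocal distance H = f²/(N·c) + f = 45²/(14 × 0.021) + 45 = 2025/0.294 + 45 ≈ 6932.8 mm ≈ 6.93 m.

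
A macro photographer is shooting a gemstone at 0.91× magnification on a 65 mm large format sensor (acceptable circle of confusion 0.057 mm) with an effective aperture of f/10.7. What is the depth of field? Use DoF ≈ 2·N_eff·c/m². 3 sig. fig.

At magnification m, DoF ≈ 2·N_eff·c/m² = 2 × 10.7 × 0.057 / 0.91² = 1.22 / 0.8281 ≈ 1.47 mm.

1.47 mm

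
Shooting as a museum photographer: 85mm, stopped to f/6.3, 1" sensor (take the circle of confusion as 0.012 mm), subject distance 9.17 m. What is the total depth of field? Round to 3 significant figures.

Hyperfocal distance H = f²/(N·c) + f = 85²/(6.3 × 0.012) + 85 = 7225/0.0756 + 85 ≈ 95653.8 mm ≈ 95.65 m.
Near limit Dn = s·(H − f)/(H + s − 2f) = 9170 × (95653.8 − 85) / (95653.8 + 9170 − 2 × 85) = 9170 × 95568.8 / 104653.8 ≈ 8374.0 mm.
Far limit Df = s·(H − f)/(H − s) = 9170 × (95653.8 − 85) / (95653.8 − 9170) = 9170 × 95568.8 / 86483.8 ≈ 10133.3 mm.
Depth of field = Df − Dn = 10133.3 − 8374.0 ≈ 1759.3 mm ≈ 1.76 m.

1.76 m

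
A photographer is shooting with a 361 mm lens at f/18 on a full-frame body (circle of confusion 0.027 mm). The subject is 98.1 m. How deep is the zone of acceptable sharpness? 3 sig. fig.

82.5 m

Hyperfocal distance H = f²/(N·c) + f = 361²/(18 × 0.027) + 361 = 130321/0.486 + 361 ≈ 268511.2 mm ≈ 268.5 m.
Near limit Dn = s·(H − f)/(H + s − 2f) = 98100 × (268511.2 − 361) / (268511.2 + 98100 − 2 × 361) = 98100 × 268150.2 / 365889.2 ≈ 71895 mm.
Far limit Df = s·(H − f)/(H − s) = 98100 × (268511.2 − 361) / (268511.2 − 98100) = 98100 × 268150.2 / 170411.2 ≈ 154365 mm.
Depth of field = Df − Dn = 154365 − 71895 ≈ 82470 mm ≈ 82.5 m.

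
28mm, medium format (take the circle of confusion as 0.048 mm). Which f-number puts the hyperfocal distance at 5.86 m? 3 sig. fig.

f/2.80

Rearrange H = f²/(N·c) + f for N: N = f² / ((H − f)·c).
N = 28² / ((5860 − 28) × 0.048) = 784 / 279.9 ≈ 2.80.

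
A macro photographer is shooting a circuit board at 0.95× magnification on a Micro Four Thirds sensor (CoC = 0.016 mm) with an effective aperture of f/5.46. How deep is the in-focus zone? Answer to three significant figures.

0.194 mm

At magnification m, DoF ≈ 2·N_eff·c/m² = 2 × 5.46 × 0.016 / 0.95² = 0.1747 / 0.9025 ≈ 0.194 mm.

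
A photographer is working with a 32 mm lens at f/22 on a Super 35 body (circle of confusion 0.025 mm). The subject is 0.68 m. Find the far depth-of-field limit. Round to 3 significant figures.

Hyperfocal distance H = f²/(N·c) + f = 32²/(22 × 0.025) + 32 = 1024/0.55 + 32 ≈ 1893.8 mm ≈ 1.894 m.
Far limit Df = s·(H − f)/(H − s) = 680 × (1893.8 − 32) / (1893.8 − 680) = 680 × 1861.8 / 1213.8 ≈ 1043.0 mm ≈ 1.04 m.

1.04 m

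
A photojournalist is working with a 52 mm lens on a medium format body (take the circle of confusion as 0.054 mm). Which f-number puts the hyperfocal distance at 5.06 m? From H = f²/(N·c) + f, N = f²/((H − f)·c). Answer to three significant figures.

Rearrange H = f²/(N·c) + f for N: N = f² / ((H − f)·c).
N = 52² / ((5060 − 52) × 0.054) = 2704 / 270.4 ≈ 10.

f/10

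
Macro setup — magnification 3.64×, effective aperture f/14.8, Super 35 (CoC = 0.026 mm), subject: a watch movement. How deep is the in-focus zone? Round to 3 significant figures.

0.0581 mm

At magnification m, DoF ≈ 2·N_eff·c/m² = 2 × 14.8 × 0.026 / 3.64² = 0.7696 / 13.25 ≈ 0.0581 mm.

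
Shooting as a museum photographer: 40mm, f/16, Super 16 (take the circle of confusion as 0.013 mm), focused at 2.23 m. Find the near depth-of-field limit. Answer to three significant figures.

1.74 m

Hyperfocal distance H = f²/(N·c) + f = 40²/(16 × 0.013) + 40 = 1600/0.208 + 40 ≈ 7732.3 mm ≈ 7.732 m.
Near limit Dn = s·(H − f)/(H + s − 2f) = 2230 × (7732.3 − 40) / (7732.3 + 2230 − 2 × 40) = 2230 × 7692.3 / 9882.3 ≈ 1735.8 mm ≈ 1.74 m.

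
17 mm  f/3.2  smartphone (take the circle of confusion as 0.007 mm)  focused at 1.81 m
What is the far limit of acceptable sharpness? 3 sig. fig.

2.10 m

Hyperfocal distance H = f²/(N·c) + f = 17²/(3.2 × 0.007) + 17 = 289/0.0224 + 17 ≈ 12918.8 mm ≈ 12.92 m.
Far limit Df = s·(H − f)/(H − s) = 1810 × (12918.8 − 17) / (12918.8 − 1810) = 1810 × 12901.8 / 11108.8 ≈ 2102.1 mm ≈ 2.10 m.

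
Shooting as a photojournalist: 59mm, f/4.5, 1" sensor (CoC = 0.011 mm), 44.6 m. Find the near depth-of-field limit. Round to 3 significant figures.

Hyperfocal distance H = f²/(N·c) + f = 59²/(4.5 × 0.011) + 59 = 3481/0.0495 + 59 ≈ 70382.2 mm ≈ 70.38 m.
Near limit Dn = s·(H − f)/(H + s − 2f) = 44600 × (70382.2 − 59) / (70382.2 + 44600 − 2 × 59) = 44600 × 70323.2 / 114864.2 ≈ 27305 mm ≈ 27.3 m.

27.3 m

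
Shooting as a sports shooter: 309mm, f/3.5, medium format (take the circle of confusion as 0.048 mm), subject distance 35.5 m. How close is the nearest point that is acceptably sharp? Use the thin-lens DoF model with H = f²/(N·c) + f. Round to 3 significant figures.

Hyperfocal distance H = f²/(N·c) + f = 309²/(3.5 × 0.048) + 309 = 95481/0.168 + 309 ≈ 568648.3 mm ≈ 568.6 m.
Near limit Dn = s·(H − f)/(H + s − 2f) = 35500 × (568648.3 − 309) / (568648.3 + 35500 − 2 × 309) = 35500 × 568339.3 / 603530.3 ≈ 33430 mm ≈ 33.4 m.

33.4 m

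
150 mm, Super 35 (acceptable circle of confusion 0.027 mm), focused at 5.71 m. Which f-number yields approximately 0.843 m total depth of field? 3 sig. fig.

f/11

Write h = H − f = f²/(N·c). The thin-lens limits are Dn = s·h/(h + (s−f)) and Df = s·h/(h − (s−f)), so DoF = Df − Dn = 2·s·(s−f)·h / (h² − (s−f)²).
That is a quadratic in h: DoF·h² − 2·s·(s−f)·h − DoF·(s−f)² = 0 ⇒ h = (s−f)·(s + √(s² + DoF²)) / DoF = 5560 × (5710 + √(5710² + 843²)) / 843 = 5560 × (5710 + 5771.89) / 843 ≈ 75729 mm.
Then N = f²/(c·h) = 150² / (0.027 × 75729) = 22500 / 2044.7 ≈ 11.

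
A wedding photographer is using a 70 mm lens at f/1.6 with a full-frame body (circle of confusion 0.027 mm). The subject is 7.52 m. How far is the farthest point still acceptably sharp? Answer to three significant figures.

Hyperfocal distance H = f²/(N·c) + f = 70²/(1.6 × 0.027) + 70 = 4900/0.0432 + 70 ≈ 113495.9 mm ≈ 113.5 m.
Far limit Df = s·(H − f)/(H − s) = 7520 × (113495.9 − 70) / (113495.9 − 7520) = 7520 × 113425.9 / 105975.9 ≈ 8048.6 mm ≈ 8.05 m.

8.05 m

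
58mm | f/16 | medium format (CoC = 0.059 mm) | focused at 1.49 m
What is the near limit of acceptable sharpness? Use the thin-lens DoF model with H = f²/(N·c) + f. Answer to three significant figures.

1.06 m

Hyperfocal distance H = f²/(N·c) + f = 58²/(16 × 0.059) + 58 = 3364/0.944 + 58 ≈ 3621.6 mm ≈ 3.622 m.
Near limit Dn = s·(H − f)/(H + s − 2f) = 1490 × (3621.6 − 58) / (3621.6 + 1490 − 2 × 58) = 1490 × 3563.6 / 4995.6 ≈ 1062.9 mm ≈ 1.06 m.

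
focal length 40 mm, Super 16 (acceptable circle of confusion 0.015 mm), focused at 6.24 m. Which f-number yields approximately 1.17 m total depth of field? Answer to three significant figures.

Write h = H − f = f²/(N·c). The thin-lens limits are Dn = s·h/(h + (s−f)) and Df = s·h/(h − (s−f)), so DoF = Df − Dn = 2·s·(s−f)·h / (h² − (s−f)²).
That is a quadratic in h: DoF·h² − 2·s·(s−f)·h − DoF·(s−f)² = 0 ⇒ h = (s−f)·(s + √(s² + DoF²)) / DoF = 6200 × (6240 + √(6240² + 1170²)) / 1170 = 6200 × (6240 + 6348.74) / 1170 ≈ 66710 mm.
Then N = f²/(c·h) = 40² / (0.015 × 66710) = 1600 / 1000.6 ≈ 1.60.

f/1.60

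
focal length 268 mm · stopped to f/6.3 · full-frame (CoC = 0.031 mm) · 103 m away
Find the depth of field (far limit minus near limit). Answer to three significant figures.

62.4 m

Hyperfocal distance H = f²/(N·c) + f = 268²/(6.3 × 0.031) + 268 = 71824/0.1953 + 268 ≈ 368030.4 mm ≈ 368.0 m.
Near limit Dn = s·(H − f)/(H + s − 2f) = 103000 × (368030.4 − 268) / (368030.4 + 103000 − 2 × 268) = 103000 × 367762.4 / 470494.4 ≈ 80510 mm.
Far limit Df = s·(H − f)/(H − s) = 103000 × (368030.4 − 268) / (368030.4 − 103000) = 103000 × 367762.4 / 265030.4 ≈ 142925 mm.
Depth of field = Df − Dn = 142925 − 80510 ≈ 62415 mm ≈ 62.4 m.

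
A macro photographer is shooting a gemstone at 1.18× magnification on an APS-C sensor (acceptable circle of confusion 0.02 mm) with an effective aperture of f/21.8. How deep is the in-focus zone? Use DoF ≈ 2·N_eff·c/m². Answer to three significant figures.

At magnification m, DoF ≈ 2·N_eff·c/m² = 2 × 21.8 × 0.02 / 1.18² = 0.872 / 1.392 ≈ 0.626 mm.

0.626 mm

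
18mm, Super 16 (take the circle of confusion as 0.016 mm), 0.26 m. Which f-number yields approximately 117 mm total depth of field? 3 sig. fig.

f/18

Write h = H − f = f²/(N·c). The thin-lens limits are Dn = s·h/(h + (s−f)) and Df = s·h/(h − (s−f)), so DoF = Df − Dn = 2·s·(s−f)·h / (h² − (s−f)²).
That is a quadratic in h: DoF·h² − 2·s·(s−f)·h − DoF·(s−f)² = 0 ⇒ h = (s−f)·(s + √(s² + DoF²)) / DoF = 242 × (260 + √(260² + 117²)) / 117 = 242 × (260 + 285.112) / 117 ≈ 1127.5 mm.
Then N = f²/(c·h) = 18² / (0.016 × 1127.5) = 324 / 18.040 ≈ 18.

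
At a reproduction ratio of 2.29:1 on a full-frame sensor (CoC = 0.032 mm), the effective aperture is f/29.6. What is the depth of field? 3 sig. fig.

0.361 mm

At magnification m, DoF ≈ 2·N_eff·c/m² = 2 × 29.6 × 0.032 / 2.29² = 1.894 / 5.244 ≈ 0.361 mm.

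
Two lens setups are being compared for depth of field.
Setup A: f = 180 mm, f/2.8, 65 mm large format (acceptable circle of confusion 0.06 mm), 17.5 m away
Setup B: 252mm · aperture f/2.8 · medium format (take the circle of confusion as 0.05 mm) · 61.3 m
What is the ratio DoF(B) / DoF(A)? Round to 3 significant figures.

5.30

Setup A: H = 180²/(2.8×0.06) + 180 ≈ 193037.1 mm; DoF = Df − Dn = 19226.7 − 16057.9 ≈ 3168.8 mm.
Setup B: H = 252²/(2.8×0.05) + 252 ≈ 453852.0 mm; DoF = Df − Dn = 70833 − 54029 ≈ 16804 mm.
Ratio = 16804 / 3168.8 ≈ 5.30.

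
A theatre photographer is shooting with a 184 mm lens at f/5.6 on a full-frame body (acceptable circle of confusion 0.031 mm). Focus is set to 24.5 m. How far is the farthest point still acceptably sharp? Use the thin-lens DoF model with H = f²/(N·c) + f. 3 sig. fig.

Hyperfocal distance H = f²/(N·c) + f = 184²/(5.6 × 0.031) + 184 = 33856/0.1736 + 184 ≈ 195207.0 mm ≈ 195.2 m.
Far limit Df = s·(H − f)/(H − s) = 24500 × (195207.0 − 184) / (195207.0 − 24500) = 24500 × 195023.0 / 170707.0 ≈ 27990 mm ≈ 28.0 m.

28.0 m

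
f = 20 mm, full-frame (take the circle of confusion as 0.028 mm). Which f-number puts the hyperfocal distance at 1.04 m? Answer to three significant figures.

f/14

Rearrange H = f²/(N·c) + f for N: N = f² / ((H − f)·c).
N = 20² / ((1040 − 20) × 0.028) = 400 / 28.56 ≈ 14.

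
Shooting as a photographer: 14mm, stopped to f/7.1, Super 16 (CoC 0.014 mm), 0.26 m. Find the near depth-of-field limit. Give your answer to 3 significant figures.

231 mm

Hyperfocal distance H = f²/(N·c) + f = 14²/(7.1 × 0.014) + 14 = 196/0.0994 + 14 ≈ 1985.8 mm ≈ 1.986 m.
Near limit Dn = s·(H − f)/(H + s − 2f) = 260 × (1985.8 − 14) / (1985.8 + 260 − 2 × 14) = 260 × 1971.8 / 2217.8 ≈ 231.16 mm.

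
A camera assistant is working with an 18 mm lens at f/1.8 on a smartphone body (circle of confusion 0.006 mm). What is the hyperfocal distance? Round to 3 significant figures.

30.0 m

Hyperfocal distance H = f²/(N·c) + f = 18²/(1.8 × 0.006) + 18 = 324/0.0108 + 18 ≈ 30018.0 mm ≈ 30.0 m.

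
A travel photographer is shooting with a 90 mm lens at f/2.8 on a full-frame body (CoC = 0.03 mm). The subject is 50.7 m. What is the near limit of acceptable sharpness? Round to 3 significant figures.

33.2 m

Hyperfocal distance H = f²/(N·c) + f = 90²/(2.8 × 0.03) + 90 = 8100/0.084 + 90 ≈ 96518.6 mm ≈ 96.52 m.
Near limit Dn = s·(H − f)/(H + s − 2f) = 50700 × (96518.6 − 90) / (96518.6 + 50700 − 2 × 90) = 50700 × 96428.6 / 147038.6 ≈ 33249 mm ≈ 33.2 m.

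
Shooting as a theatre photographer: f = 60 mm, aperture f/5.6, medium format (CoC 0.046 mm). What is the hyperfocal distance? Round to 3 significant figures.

14.0 m

Hyperfocal distance H = f²/(N·c) + f = 60²/(5.6 × 0.046) + 60 = 3600/0.2576 + 60 ≈ 14035.2 mm ≈ 14.0 m.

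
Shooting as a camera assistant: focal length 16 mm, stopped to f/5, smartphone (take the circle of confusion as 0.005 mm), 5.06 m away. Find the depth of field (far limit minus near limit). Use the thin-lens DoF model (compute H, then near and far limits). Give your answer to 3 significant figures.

6.58 m

Hyperfocal distance H = f²/(N·c) + f = 16²/(5 × 0.005) + 16 = 256/0.025 + 16 ≈ 10256.0 mm ≈ 10.26 m.
Near limit Dn = s·(H − f)/(H + s − 2f) = 5060 × (10256.0 − 16) / (10256.0 + 5060 − 2 × 16) = 5060 × 10240.0 / 15284.0 ≈ 3390.1 mm.
Far limit Df = s·(H − f)/(H − s) = 5060 × (10256.0 − 16) / (10256.0 − 5060) = 5060 × 10240.0 / 5196.0 ≈ 9972.0 mm.
Depth of field = Df − Dn = 9972.0 − 3390.1 ≈ 6581.9 mm ≈ 6.58 m.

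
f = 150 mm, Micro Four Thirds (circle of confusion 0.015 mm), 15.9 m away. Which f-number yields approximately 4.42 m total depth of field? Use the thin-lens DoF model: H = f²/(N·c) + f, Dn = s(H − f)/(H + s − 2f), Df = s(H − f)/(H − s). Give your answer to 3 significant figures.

f/13

Write h = H − f = f²/(N·c). The thin-lens limits are Dn = s·h/(h + (s−f)) and Df = s·h/(h − (s−f)), so DoF = Df − Dn = 2·s·(s−f)·h / (h² − (s−f)²).
That is a quadratic in h: DoF·h² − 2·s·(s−f)·h − DoF·(s−f)² = 0 ⇒ h = (s−f)·(s + √(s² + DoF²)) / DoF = 15750 × (15900 + √(15900² + 4420²)) / 4420 = 15750 × (15900 + 16502.9) / 4420 ≈ 115463 mm.
Then N = f²/(c·h) = 150² / (0.015 × 115463) = 22500 / 1731.9 ≈ 13.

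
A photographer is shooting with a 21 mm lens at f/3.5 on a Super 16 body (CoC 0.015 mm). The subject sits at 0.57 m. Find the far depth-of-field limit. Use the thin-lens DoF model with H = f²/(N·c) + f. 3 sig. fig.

Hyperfocal distance H = f²/(N·c) + f = 21²/(3.5 × 0.015) + 21 = 441/0.0525 + 21 ≈ 8421.0 mm ≈ 8.421 m.
Far limit Df = s·(H − f)/(H − s) = 570 × (8421.0 − 21) / (8421.0 − 570) = 570 × 8400.0 / 7851.0 ≈ 609.86 mm ≈ 0.610 m.

0.610 m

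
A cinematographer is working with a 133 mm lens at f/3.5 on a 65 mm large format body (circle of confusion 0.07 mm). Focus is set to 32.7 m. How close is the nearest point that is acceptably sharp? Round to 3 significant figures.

Hyperfocal distance H = f²/(N·c) + f = 133²/(3.5 × 0.07) + 133 = 17689/0.245 + 133 ≈ 72333.0 mm ≈ 72.33 m.
Near limit Dn = s·(H − f)/(H + s − 2f) = 32700 × (72333.0 − 133) / (72333.0 + 32700 − 2 × 133) = 32700 × 72200.0 / 104767.0 ≈ 22535 mm ≈ 22.5 m.

22.5 m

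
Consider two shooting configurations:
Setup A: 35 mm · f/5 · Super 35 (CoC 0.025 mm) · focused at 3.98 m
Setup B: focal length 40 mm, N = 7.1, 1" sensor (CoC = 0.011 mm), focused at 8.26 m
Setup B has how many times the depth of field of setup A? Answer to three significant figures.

2.07

Setup A: H = 35²/(5×0.025) + 35 ≈ 9835.0 mm; DoF = Df − Dn = 6661.7 − 2837.7 ≈ 3824.0 mm.
Setup B: H = 40²/(7.1×0.011) + 40 ≈ 20526.6 mm; DoF = Df − Dn = 13795.1 − 5894.8 ≈ 7900.3 mm.
Ratio = 7900.3 / 3824.0 ≈ 2.07.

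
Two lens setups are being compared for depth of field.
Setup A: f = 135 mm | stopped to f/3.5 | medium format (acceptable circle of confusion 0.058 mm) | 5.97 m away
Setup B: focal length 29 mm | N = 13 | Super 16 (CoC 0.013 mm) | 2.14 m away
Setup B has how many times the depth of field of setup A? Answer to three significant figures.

Setup A: H = 135²/(3.5×0.058) + 135 ≈ 89913.3 mm; DoF = Df − Dn = 6384.98 − 5605.67 ≈ 779.31 mm.
Setup B: H = 29²/(13×0.013) + 29 ≈ 5005.3 mm; DoF = Df − Dn = 3716.6 − 1502.6 ≈ 2214.0 mm.
Ratio = 2214.0 / 779.31 ≈ 2.84.

2.84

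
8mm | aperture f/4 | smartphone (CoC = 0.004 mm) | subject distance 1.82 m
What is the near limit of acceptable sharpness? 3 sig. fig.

Hyperfocal distance H = f²/(N·c) + f = 8²/(4 × 0.004) + 8 = 64/0.016 + 8 ≈ 4008.0 mm ≈ 4.008 m.
Near limit Dn = s·(H − f)/(H + s − 2f) = 1820 × (4008.0 − 8) / (4008.0 + 1820 − 2 × 8) = 1820 × 4000.0 / 5812.0 ≈ 1252.6 mm ≈ 1.25 m.

1.25 m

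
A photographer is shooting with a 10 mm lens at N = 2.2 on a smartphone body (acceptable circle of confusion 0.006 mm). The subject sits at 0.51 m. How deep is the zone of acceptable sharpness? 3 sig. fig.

67.6 mm

Hyperfocal distance H = f²/(N·c) + f = 10²/(2.2 × 0.006) + 10 = 100/0.0132 + 10 ≈ 7585.8 mm ≈ 7.586 m.
Near limit Dn = s·(H − f)/(H + s − 2f) = 510 × (7585.8 − 10) / (7585.8 + 510 − 2 × 10) = 510 × 7575.8 / 8075.8 ≈ 478.424 mm.
Far limit Df = s·(H − f)/(H − s) = 510 × (7585.8 − 10) / (7585.8 − 510) = 510 × 7575.8 / 7075.8 ≈ 546.039 mm.
Depth of field = Df − Dn = 546.039 − 478.424 ≈ 67.615 mm.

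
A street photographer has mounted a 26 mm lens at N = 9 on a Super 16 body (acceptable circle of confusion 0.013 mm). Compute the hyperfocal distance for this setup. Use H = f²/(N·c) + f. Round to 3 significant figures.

5.80 m

Hyperfocal distance H = f²/(N·c) + f = 26²/(9 × 0.013) + 26 = 676/0.117 + 26 ≈ 5803.8 mm ≈ 5.80 m.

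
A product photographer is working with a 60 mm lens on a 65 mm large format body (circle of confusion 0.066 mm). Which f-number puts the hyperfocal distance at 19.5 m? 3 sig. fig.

Rearrange H = f²/(N·c) + f for N: N = f² / ((H − f)·c).
N = 60² / ((19500 − 60) × 0.066) = 3600 / 1283 ≈ 2.81.

f/2.81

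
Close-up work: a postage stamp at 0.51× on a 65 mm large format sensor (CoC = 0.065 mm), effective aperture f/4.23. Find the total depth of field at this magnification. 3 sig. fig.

2.11 mm

At magnification m, DoF ≈ 2·N_eff·c/m² = 2 × 4.23 × 0.065 / 0.51² = 0.5499 / 0.2601 ≈ 2.11 mm.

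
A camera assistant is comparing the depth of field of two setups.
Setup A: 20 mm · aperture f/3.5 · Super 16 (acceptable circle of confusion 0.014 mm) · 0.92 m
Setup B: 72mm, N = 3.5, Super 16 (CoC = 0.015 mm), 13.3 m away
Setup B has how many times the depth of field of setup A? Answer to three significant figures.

Setup A: H = 20²/(3.5×0.014) + 20 ≈ 8183.3 mm; DoF = Df − Dn = 1034.00 − 828.64 ≈ 205.36 mm.
Setup B: H = 72²/(3.5×0.015) + 72 ≈ 98814.9 mm; DoF = Df − Dn = 15357.3 − 11728.8 ≈ 3628.5 mm.
Ratio = 3628.5 / 205.36 ≈ 17.7.

17.7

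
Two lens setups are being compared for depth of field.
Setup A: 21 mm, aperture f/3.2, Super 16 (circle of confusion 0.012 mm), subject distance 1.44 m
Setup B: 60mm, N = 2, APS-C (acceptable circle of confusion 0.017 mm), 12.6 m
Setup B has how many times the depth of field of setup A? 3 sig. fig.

8.38

Setup A: H = 21²/(3.2×0.012) + 21 ≈ 11505.4 mm; DoF = Df − Dn = 1643.01 − 1281.64 ≈ 361.37 mm.
Setup B: H = 60²/(2×0.017) + 60 ≈ 105942.4 mm; DoF = Df − Dn = 14292.7 − 11265.8 ≈ 3026.9 mm.
Ratio = 3026.9 / 361.37 ≈ 8.38.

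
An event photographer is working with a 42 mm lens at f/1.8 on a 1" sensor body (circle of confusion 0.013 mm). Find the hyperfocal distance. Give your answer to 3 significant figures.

Hyperfocal distance H = f²/(N·c) + f = 42²/(1.8 × 0.013) + 42 = 1764/0.0234 + 42 ≈ 75426.6 mm ≈ 75.4 m.

75.4 m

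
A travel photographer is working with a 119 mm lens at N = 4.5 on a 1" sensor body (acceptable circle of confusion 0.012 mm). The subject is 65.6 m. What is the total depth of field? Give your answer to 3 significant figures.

34.9 m

Hyperfocal distance H = f²/(N·c) + f = 119²/(4.5 × 0.012) + 119 = 14161/0.054 + 119 ≈ 262359.7 mm ≈ 262.4 m.
Near limit Dn = s·(H − f)/(H + s − 2f) = 65600 × (262359.7 − 119) / (262359.7 + 65600 − 2 × 119) = 65600 × 262240.7 / 327721.7 ≈ 52493 mm.
Far limit Df = s·(H − f)/(H − s) = 65600 × (262359.7 − 119) / (262359.7 − 65600) = 65600 × 262240.7 / 196759.7 ≈ 87431 mm.
Depth of field = Df − Dn = 87431 − 52493 ≈ 34938 mm ≈ 34.9 m.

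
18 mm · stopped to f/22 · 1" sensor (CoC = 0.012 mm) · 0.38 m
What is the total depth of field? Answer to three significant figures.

246 mm

Hyperfocal distance H = f²/(N·c) + f = 18²/(22 × 0.012) + 18 = 324/0.264 + 18 ≈ 1245.3 mm ≈ 1.245 m.
Near limit Dn = s·(H − f)/(H + s − 2f) = 380 × (1245.3 − 18) / (1245.3 + 380 − 2 × 18) = 380 × 1227.3 / 1589.3 ≈ 293.44 mm.
Far limit Df = s·(H − f)/(H − s) = 380 × (1245.3 − 18) / (1245.3 − 380) = 380 × 1227.3 / 865.3 ≈ 538.98 mm.
Depth of field = Df − Dn = 538.98 − 293.44 ≈ 245.54 mm.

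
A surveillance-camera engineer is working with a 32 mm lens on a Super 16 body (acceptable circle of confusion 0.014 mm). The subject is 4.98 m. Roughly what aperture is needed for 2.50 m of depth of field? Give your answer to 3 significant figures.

f/3.50

Write h = H − f = f²/(N·c). The thin-lens limits are Dn = s·h/(h + (s−f)) and Df = s·h/(h − (s−f)), so DoF = Df − Dn = 2·s·(s−f)·h / (h² − (s−f)²).
That is a quadratic in h: DoF·h² − 2·s·(s−f)·h − DoF·(s−f)² = 0 ⇒ h = (s−f)·(s + √(s² + DoF²)) / DoF = 4948 × (4980 + √(4980² + 2500²)) / 2500 = 4948 × (4980 + 5572.29) / 2500 ≈ 20885 mm.
Then N = f²/(c·h) = 32² / (0.014 × 20885) = 1024 / 292.39 ≈ 3.50.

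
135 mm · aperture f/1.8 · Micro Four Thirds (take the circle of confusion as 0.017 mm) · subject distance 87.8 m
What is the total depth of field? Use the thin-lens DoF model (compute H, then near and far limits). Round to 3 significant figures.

Hyperfocal distance H = f²/(N·c) + f = 135²/(1.8 × 0.017) + 135 = 18225/0.0306 + 135 ≈ 595723.2 mm ≈ 595.7 m.
Near limit Dn = s·(H − f)/(H + s − 2f) = 87800 × (595723.2 − 135) / (595723.2 + 87800 − 2 × 135) = 87800 × 595588.2 / 683253.2 ≈ 76535 mm.
Far limit Df = s·(H − f)/(H − s) = 87800 × (595723.2 − 135) / (595723.2 − 87800) = 87800 × 595588.2 / 507923.2 ≈ 102954 mm.
Depth of field = Df − Dn = 102954 − 76535 ≈ 26419 mm ≈ 26.4 m.

26.4 m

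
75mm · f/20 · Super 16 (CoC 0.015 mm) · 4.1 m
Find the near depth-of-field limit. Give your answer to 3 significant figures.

3.38 m

Hyperfocal distance H = f²/(N·c) + f = 75²/(20 × 0.015) + 75 = 5625/0.3 + 75 ≈ 18825.0 mm ≈ 18.82 m.
Near limit Dn = s·(H − f)/(H + s − 2f) = 4100 × (18825.0 − 75) / (18825.0 + 4100 − 2 × 75) = 4100 × 18750.0 / 22775.0 ≈ 3375.4 mm ≈ 3.38 m.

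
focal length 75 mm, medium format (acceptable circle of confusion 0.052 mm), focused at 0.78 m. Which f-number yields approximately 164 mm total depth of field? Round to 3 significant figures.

f/16

Write h = H − f = f²/(N·c). The thin-lens limits are Dn = s·h/(h + (s−f)) and Df = s·h/(h − (s−f)), so DoF = Df − Dn = 2·s·(s−f)·h / (h² − (s−f)²).
That is a quadratic in h: DoF·h² − 2·s·(s−f)·h − DoF·(s−f)² = 0 ⇒ h = (s−f)·(s + √(s² + DoF²)) / DoF = 705 × (780 + √(780² + 164²)) / 164 = 705 × (780 + 797.055) / 164 ≈ 6779.4 mm.
Then N = f²/(c·h) = 75² / (0.052 × 6779.4) = 5625 / 352.53 ≈ 16.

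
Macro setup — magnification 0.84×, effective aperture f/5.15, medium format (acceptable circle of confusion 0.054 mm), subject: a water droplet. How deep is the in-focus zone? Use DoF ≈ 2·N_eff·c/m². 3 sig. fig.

0.788 mm

At magnification m, DoF ≈ 2·N_eff·c/m² = 2 × 5.15 × 0.054 / 0.84² = 0.5562 / 0.7056 ≈ 0.788 mm.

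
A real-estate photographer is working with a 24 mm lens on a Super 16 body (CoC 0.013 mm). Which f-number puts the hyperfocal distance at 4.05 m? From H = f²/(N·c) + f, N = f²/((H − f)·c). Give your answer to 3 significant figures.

Rearrange H = f²/(N·c) + f for N: N = f² / ((H − f)·c).
N = 24² / ((4050 − 24) × 0.013) = 576 / 52.34 ≈ 11.

f/11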